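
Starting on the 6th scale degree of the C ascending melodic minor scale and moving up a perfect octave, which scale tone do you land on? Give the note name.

A

The scale is C D E♭ F G A B.
The 6th scale degree is A; a perfect octave above that is A — scale degree 6.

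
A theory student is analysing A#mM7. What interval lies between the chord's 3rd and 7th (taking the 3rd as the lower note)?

A5

The chord tones of A#m(maj7) (A# minor-major seventh) are A#-C#-E#-G##.
3rd = C#; 7th = G##.
C# up to G## is 8 semitones, a half step wider than a perfect fifth, so the interval is augmented.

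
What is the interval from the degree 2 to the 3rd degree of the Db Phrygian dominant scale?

augmented second

Spelling the Db Phrygian dominant scale: Db Ebb F Gb Ab Bbb Cb.
Degree 2 = Ebb; degree 3 = F.
Ebb up to F is 3 semitones, a half step wider than a major second, so the interval is augmented.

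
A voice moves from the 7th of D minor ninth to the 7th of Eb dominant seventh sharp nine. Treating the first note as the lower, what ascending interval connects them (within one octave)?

minor second

D minor ninth has C as its 7th, and Eb dominant seventh sharp nine has Db as its 7th.
C up to Db is 1 semitone, a half step narrower than a major second, so the interval is minor.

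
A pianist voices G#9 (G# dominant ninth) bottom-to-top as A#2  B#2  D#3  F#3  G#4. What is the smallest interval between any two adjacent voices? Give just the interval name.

Adjacent intervals: A#2→B#2 = major second; B#2→D#3 = minor third; D#3→F#3 = minor third; F#3→G#4 = major ninth.
The smallest is A#2 to B#2, a major second (2 semitones).

major second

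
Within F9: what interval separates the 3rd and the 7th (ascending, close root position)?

F9: F, A, C, Eb, G.
So we need the interval from A up to Eb.
5 letter names make it a fifth; at 6 semitones (a half step narrower than perfect) the quality is diminished.

diminished fifth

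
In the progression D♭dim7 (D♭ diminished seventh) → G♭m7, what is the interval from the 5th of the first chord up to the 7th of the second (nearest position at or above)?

D♭dim7 (D♭ diminished seventh) has A𝄫 as its 5th, and G♭m7 has F♭ as its 7th.
A𝄫 up to F♭ spans 6 letter names and 9 semitones — a major sixth.

major sixth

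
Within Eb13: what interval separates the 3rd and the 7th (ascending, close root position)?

diminished fifth

The chord tones of Eb13 (Eb dominant thirteenth) are Eb–G–Bb–Db–F–C.
3rd = G; 7th = Db.
From G to Db: 6 semitones over a fifth = diminished.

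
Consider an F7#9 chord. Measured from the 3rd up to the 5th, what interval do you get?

The chord tones of F7#9 (F dominant seventh sharp nine) are F, A, C, Eb, G#.
That puts A below C.
From A to C: 3 semitones over a third = minor.

minor third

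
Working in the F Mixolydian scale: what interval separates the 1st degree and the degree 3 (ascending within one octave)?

The scale runs F G A B♭ C D E♭.
The 1st degree is F and the degree 3 is A.
Counting 3 letters and 4 half steps from F gives a major third.

major third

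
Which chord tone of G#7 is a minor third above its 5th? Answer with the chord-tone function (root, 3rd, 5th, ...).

7th

G#7 (G# dominant seventh): G# B# D# F#.
The 5th is D#. A minor third above D# is F#.
F# is the chord's 7th.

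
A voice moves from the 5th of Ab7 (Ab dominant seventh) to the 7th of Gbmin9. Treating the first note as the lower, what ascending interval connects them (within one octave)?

minor second

Ab7 (Ab dominant seventh) has Eb as its 5th, and Gbmin9 has Fb as its 7th.
2 letter names make it a second; at 1 semitone (a half step narrower than major) the quality is minor.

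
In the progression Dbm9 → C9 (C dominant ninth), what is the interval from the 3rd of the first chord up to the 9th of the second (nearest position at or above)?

augmented 6th

Dbm9 has Fb as its 3rd, and C9 (C dominant ninth) has D as its 9th.
6 letter names make it a sixth; at 10 semitones (a half step wider than major) the quality is augmented.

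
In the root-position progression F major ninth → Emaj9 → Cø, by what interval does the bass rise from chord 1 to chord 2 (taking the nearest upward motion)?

major seventh

The roots are F and E.
Counting 7 letters and 11 half steps from F gives a major seventh.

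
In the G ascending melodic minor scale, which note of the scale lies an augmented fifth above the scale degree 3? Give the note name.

F#

The scale is G A Bb C D E F#.
The scale degree 3 is Bb; an augmented fifth above that is F# — scale degree 7.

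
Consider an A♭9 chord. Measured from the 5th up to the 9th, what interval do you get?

P5

A♭9 is spelled A♭–C–E♭–G♭–B♭.
The 5th is E♭ and the 9th is B♭.
Counting 5 letters and 7 half steps from E♭ gives a perfect fifth.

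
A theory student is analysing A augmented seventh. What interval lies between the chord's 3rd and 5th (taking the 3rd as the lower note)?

Spelling the chord: A-C♯-E♯-G.
3rd = C♯; 5th = E♯.
Counting 3 letters and 4 half steps from C♯ gives a major third.

major 3rd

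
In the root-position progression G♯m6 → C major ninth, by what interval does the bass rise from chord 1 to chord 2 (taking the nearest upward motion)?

The roots are G♯ and C.
G♯ up to C is 4 semitones, a half step narrower than a perfect fourth, so the interval is diminished.

diminished fourth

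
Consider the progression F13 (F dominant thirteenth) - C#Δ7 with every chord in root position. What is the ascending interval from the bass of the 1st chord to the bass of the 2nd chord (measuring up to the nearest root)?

augmented fifth

The roots are F and C#.
From F to C#: 8 semitones over a fifth = augmented.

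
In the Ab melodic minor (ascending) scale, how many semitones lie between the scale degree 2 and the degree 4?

The scale is Ab Bb Cb Db Eb F G.
Bb up to Db is a minor third — 3 semitones.

3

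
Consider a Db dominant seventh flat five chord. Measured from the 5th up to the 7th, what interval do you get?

The chord tones of Db7b5 (Db dominant seventh flat five) are Db-F-Abb-Cb.
That puts Abb below Cb.
Abb up to Cb spans 3 letter names and 4 semitones — a major third.

major third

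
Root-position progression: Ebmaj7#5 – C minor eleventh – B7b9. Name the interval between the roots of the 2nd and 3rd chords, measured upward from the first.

M7

The roots are C and B.
From C to B is 11 semitones, exactly the major seventh.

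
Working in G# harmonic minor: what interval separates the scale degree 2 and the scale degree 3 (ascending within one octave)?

The scale runs G# A# B C# D# E F##.
That puts A# below B.
From A# to B: 1 semitone over a second = minor.

minor 2nd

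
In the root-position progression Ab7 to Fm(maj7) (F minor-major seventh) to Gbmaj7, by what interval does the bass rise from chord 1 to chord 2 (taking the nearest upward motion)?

major 6th

The roots are Ab and F.
Counting 6 letters and 9 half steps from Ab gives a major sixth.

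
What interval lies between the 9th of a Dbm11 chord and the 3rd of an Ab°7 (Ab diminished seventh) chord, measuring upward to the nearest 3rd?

minor 6th

Dbm11 has Eb as its 9th, and Ab°7 (Ab diminished seventh) has Cb as its 3rd.
6 letter names make it a sixth; at 8 semitones (a half step narrower than major) the quality is minor.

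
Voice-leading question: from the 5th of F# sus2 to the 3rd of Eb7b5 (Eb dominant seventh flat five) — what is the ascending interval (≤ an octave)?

diminished fifth

The 5th of F# sus2 is C#; the 3rd of Eb7b5 (Eb dominant seventh flat five) is G.
C# up to G is 6 semitones, a half step narrower than a perfect fifth, so the interval is diminished.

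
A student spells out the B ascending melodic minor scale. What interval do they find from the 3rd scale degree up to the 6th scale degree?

A4

The scale runs B C♯ D E F♯ G♯ A♯.
That puts D below G♯.
D up to G♯ is 6 semitones, a half step wider than a perfect fourth, so the interval is augmented.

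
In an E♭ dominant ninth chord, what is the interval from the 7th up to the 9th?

Spelling the chord: E♭, G, B♭, D♭, F.
7th = D♭; 9th = F.
From D♭ to F is 4 semitones, exactly the major third.

major third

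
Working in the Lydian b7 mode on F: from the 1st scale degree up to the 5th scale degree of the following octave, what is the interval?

P12

The scale runs F G A B C D Eb.
The 1st scale degree is F and the 5th degree (up an octave) is C.
F up to C spans 12 letter names and 19 semitones — a perfect twelfth.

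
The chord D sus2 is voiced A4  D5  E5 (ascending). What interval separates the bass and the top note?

The outer voices are A4 and E5.
Counting 5 letters and 7 half steps from A gives a perfect fifth.

perfect fifth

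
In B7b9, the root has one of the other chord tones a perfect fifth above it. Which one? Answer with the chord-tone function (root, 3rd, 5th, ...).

5th

The chord tones of B7b9 are B, D#, F#, A, C.
The root is B. A perfect fifth above B is F#.
F# is the chord's 5th.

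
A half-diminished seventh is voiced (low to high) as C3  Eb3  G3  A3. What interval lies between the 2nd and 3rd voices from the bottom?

major third

Those voices are Eb3 and G3.
From Eb to G is 4 semitones, exactly the major third.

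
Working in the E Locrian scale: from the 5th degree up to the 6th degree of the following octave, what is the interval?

E locrian: E F G A Bb C D.
That puts Bb below C.
Counting 9 letters and 14 half steps from Bb gives a major ninth.

major ninth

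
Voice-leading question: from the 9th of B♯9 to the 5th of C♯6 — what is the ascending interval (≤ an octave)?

B♯9 has C𝄪 as its 9th, and C♯6 has G♯ as its 5th.
5 letter names make it a fifth; at 6 semitones (a half step narrower than perfect) the quality is diminished.

diminished 5th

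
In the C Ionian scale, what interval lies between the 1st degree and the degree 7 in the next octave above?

major fourteenth

The scale runs C D E F G A B.
So we need the interval from C up to B.
C up to B spans 14 letter names and 23 semitones — a major fourteenth.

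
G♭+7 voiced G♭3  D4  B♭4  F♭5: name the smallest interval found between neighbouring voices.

Adjacent intervals: G♭3→D4 = augmented fifth; D4→B♭4 = minor sixth; B♭4→F♭5 = diminished fifth.
The smallest is B♭4 to F♭5, a diminished fifth (6 semitones).

diminished fifth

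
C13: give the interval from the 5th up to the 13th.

major 9th

The chord tones of C13 are C–E–G–Bb–D–A.
That puts G below A.
G up to A spans 9 letter names and 14 semitones — a major ninth.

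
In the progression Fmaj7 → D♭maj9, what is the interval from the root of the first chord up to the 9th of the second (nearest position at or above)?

The root of Fmaj7 is F; the 9th of D♭maj9 is E♭.
F up to E♭ is 10 semitones, a half step narrower than a major seventh, so the interval is minor.

m7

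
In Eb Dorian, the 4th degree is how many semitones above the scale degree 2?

The scale is Eb F Gb Ab Bb C Db.
F up to Ab is a minor third — 3 semitones.

3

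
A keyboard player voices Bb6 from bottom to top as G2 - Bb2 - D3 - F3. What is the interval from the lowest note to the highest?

The outer voices are G2 and F3.
From G to F: 10 semitones over a seventh = minor.

minor 7th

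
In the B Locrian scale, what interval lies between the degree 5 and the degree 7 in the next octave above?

major tenth

The scale runs B C D E F G A.
The degree 5 is F and the degree 7 (up an octave) is A.
Counting 10 letters and 16 half steps from F gives a major tenth.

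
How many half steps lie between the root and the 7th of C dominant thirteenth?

C13 (C dominant thirteenth): C–E–G–Bb–D–A.
C to Bb is a minor seventh: 10 semitones.

10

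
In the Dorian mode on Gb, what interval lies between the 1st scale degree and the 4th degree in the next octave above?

perfect eleventh

The scale runs Gb Ab Bbb Cb Db Eb Fb.
That puts Gb below Cb.
Gb up to Cb spans 11 letter names and 17 semitones — a perfect eleventh.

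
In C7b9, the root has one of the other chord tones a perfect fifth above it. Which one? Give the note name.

C dominant seventh flat nine is spelled C-E-G-Bb-Db.
The root is C. A perfect fifth above C is G.
G is the chord's 5th.

G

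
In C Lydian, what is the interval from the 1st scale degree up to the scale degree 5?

P5

Spelling C Lydian: C D E F# G A B.
So we need the interval from C up to G.
Counting 5 letters and 7 half steps from C gives a perfect fifth.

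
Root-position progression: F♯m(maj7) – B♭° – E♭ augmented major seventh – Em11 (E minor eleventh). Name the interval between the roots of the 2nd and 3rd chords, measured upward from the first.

P4

The roots are B♭ and E♭.
Counting 4 letters and 5 half steps from B♭ gives a perfect fourth.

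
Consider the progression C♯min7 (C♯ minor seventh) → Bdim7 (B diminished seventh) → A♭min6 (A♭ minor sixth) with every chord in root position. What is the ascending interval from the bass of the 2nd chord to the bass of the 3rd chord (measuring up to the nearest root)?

The roots are B and A♭.
7 letter names make it a seventh; at 9 semitones (a whole step narrower than major) the quality is diminished.

diminished 7th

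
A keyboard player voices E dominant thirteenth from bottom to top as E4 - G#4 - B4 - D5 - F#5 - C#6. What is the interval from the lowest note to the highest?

major 13th

The outer voices are E4 and C#6.
Counting 13 letters and 21 half steps from E gives a major thirteenth.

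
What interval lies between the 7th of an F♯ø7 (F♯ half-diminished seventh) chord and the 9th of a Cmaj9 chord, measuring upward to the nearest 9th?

minor seventh

The 7th of F♯ø7 (F♯ half-diminished seventh) is E; the 9th of Cmaj9 is D.
7 letter names make it a seventh; at 10 semitones (a half step narrower than major) the quality is minor.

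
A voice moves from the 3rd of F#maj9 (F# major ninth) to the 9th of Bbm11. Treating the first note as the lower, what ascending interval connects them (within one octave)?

diminished third

F#maj9 (F# major ninth) has A# as its 3rd, and Bbm11 has C as its 9th.
A# up to C is 2 semitones, a whole step narrower than a major third, so the interval is diminished.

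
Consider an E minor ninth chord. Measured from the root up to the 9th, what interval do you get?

major ninth

Emin9 (E minor ninth): E–G–B–D–F#.
The root is E and the 9th is F#.
From E to F# is 14 semitones, exactly the major ninth.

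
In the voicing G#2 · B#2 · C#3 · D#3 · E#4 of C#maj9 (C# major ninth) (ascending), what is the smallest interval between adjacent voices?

Adjacent intervals: G#2→B#2 = major third; B#2→C#3 = minor second; C#3→D#3 = major second; D#3→E#4 = major ninth.
The smallest is B#2 to C#3, a minor second (1 semitone).

minor 2nd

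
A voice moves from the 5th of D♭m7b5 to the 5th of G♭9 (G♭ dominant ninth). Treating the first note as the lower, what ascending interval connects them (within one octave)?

augmented fourth

The 5th of D♭m7b5 is A𝄫; the 5th of G♭9 (G♭ dominant ninth) is D♭.
From A𝄫 to D♭: 6 semitones over a fourth = augmented.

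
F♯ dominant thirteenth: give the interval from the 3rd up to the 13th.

perfect eleventh

The chord tones of F♯13 (F♯ dominant thirteenth) are F♯ A♯ C♯ E G♯ D♯.
3rd = A♯; 13th = D♯.
Counting 11 letters and 17 half steps from A♯ gives a perfect eleventh.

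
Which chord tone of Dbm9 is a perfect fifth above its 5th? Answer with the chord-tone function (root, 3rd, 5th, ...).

Spelling the chord: Db Fb Ab Cb Eb.
The 5th is Ab. A perfect fifth above Ab is Eb.
Eb is the chord's 9th.

9th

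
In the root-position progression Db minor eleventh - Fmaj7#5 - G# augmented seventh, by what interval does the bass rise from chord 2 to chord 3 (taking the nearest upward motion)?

The roots are F and G#.
F up to G# is 3 semitones, a half step wider than a major second, so the interval is augmented.

augmented second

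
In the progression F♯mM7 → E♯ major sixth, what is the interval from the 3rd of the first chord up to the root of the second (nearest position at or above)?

The 3rd of F♯mM7 is A; the root of E♯ major sixth is E♯.
5 letter names make it a fifth; at 8 semitones (a half step wider than perfect) the quality is augmented.

A5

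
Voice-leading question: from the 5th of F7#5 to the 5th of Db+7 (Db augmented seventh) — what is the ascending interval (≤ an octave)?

F7#5 has C# as its 5th, and Db+7 (Db augmented seventh) has A as its 5th.
From C# to A: 8 semitones over a sixth = minor.

minor sixth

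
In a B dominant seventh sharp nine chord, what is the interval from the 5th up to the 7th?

minor 3rd

Spelling the chord: B–D♯–F♯–A–C𝄪.
So we need the interval from F♯ up to A.
From F♯ to A: 3 semitones over a third = minor.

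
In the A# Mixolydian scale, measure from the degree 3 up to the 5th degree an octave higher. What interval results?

The scale runs A# B# C## D# E# F## G#.
Degree 3 = C##; 5th scale degree (up an octave) = E#.
C## up to E# is 15 semitones, a half step narrower than a major tenth, so the interval is minor.

m10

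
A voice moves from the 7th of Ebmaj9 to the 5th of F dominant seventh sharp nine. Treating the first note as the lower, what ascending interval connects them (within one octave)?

minor seventh

Ebmaj9 has D as its 7th, and F dominant seventh sharp nine has C as its 5th.
From D to C: 10 semitones over a seventh = minor.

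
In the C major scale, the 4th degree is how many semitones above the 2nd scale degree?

3

The scale is C D E F G A B.
D up to F is a minor third — 3 semitones.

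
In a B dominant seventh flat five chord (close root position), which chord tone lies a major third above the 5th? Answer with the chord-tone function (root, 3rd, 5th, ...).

7th

B dominant seventh flat five: B, D♯, F, A.
The 5th is F. A major third above F is A.
A is the chord's 7th.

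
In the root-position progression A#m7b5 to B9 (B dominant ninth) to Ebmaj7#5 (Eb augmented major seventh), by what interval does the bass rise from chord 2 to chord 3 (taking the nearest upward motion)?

The roots are B and Eb.
B up to Eb is 4 semitones, a half step narrower than a perfect fourth, so the interval is diminished.

diminished fourth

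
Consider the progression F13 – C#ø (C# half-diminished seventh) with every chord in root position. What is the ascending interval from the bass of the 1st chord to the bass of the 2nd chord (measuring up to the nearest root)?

augmented fifth

The roots are F and C#.
From F to C#: 8 semitones over a fifth = augmented.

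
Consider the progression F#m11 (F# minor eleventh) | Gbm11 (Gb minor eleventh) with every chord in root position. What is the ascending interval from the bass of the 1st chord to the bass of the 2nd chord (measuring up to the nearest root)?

diminished second

The roots are F# and Gb.
2 letter names make it a second; at 0 semitones (a whole step narrower than major) the quality is diminished.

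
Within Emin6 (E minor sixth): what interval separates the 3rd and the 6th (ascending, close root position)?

E minor sixth is spelled E G B C♯.
The 3rd is G and the 6th is C♯.
From G to C♯: 6 semitones over a fourth = augmented.

A4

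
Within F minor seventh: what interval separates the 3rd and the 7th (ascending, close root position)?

P5

Spelling the chord: F, Ab, C, Eb.
The 3rd is Ab and the 7th is Eb.
From Ab to Eb is 7 semitones, exactly the perfect fifth.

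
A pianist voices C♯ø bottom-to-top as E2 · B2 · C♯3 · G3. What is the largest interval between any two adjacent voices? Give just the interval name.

perfect fifth

Adjacent intervals: E2→B2 = perfect fifth; B2→C♯3 = major second; C♯3→G3 = diminished fifth.
The largest is E2 to B2, a perfect fifth (7 semitones).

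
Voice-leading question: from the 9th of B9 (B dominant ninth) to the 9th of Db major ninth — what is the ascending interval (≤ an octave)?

B9 (B dominant ninth) has C# as its 9th, and Db major ninth has Eb as its 9th.
3 letter names make it a third; at 2 semitones (a whole step narrower than major) the quality is diminished.

diminished 3rd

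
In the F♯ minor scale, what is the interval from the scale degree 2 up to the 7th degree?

Spelling the F♯ minor scale: F♯ G♯ A B C♯ D E.
So we need the interval from G♯ up to E.
6 letter names make it a sixth; at 8 semitones (a half step narrower than major) the quality is minor.

minor sixth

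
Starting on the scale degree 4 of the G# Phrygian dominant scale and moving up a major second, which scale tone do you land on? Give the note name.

D#

The scale is G# A B# C# D# E F#.
The scale degree 4 is C#; a major second above that is D# — scale degree 5.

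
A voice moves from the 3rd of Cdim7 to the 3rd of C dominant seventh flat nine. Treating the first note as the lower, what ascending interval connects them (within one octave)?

The 3rd of Cdim7 is Eb; the 3rd of C dominant seventh flat nine is E.
1 letter names make it a unison; at 1 semitone (a half step wider than perfect) the quality is augmented.

augmented 1st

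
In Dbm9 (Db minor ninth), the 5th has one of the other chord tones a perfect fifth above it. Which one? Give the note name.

Db minor ninth: Db–Fb–Ab–Cb–Eb.
The 5th is Ab. A perfect fifth above Ab is Eb.
Eb is the chord's 9th.

Eb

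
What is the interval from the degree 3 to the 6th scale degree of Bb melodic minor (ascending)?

A4

Spelling Bb melodic minor (ascending): Bb C Db Eb F G A.
So we need the interval from Db up to G.
4 letter names make it a fourth; at 6 semitones (a half step wider than perfect) the quality is augmented.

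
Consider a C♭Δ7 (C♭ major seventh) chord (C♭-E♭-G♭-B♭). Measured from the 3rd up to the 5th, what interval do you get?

minor third

That puts E♭ below G♭.
From E♭ to G♭: 3 semitones over a third = minor.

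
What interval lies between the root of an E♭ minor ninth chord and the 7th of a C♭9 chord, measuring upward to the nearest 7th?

E♭ minor ninth has E♭ as its root, and C♭9 has B𝄫 as its 7th.
5 letter names make it a fifth; at 6 semitones (a half step narrower than perfect) the quality is diminished.

d5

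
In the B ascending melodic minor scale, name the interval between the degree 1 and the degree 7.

Spelling the B ascending melodic minor scale: B C# D E F# G# A#.
Degree 1 = B; scale degree 7 = A#.
B up to A# spans 7 letter names and 11 semitones — a major seventh.

major seventh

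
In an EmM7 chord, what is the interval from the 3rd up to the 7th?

Spelling the chord: E-G-B-D#.
3rd = G; 7th = D#.
G up to D# is 8 semitones, a half step wider than a perfect fifth, so the interval is augmented.

augmented 5th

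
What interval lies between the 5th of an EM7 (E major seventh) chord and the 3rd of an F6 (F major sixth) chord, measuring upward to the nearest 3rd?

minor seventh

The 5th of EM7 (E major seventh) is B; the 3rd of F6 (F major sixth) is A.
From B to A: 10 semitones over a seventh = minor.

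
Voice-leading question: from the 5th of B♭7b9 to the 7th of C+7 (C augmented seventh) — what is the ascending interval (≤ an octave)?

P4

B♭7b9 has F as its 5th, and C+7 (C augmented seventh) has B♭ as its 7th.
Counting 4 letters and 5 half steps from F gives a perfect fourth.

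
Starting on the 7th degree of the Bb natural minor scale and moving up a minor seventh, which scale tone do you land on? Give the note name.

Gb

The scale is Bb C Db Eb F Gb Ab.
The 7th degree is Ab; a minor seventh above that is Gb — scale degree 6.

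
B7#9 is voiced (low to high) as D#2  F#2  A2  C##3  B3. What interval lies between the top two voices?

d7

Those voices are C##3 and B3.
From C## to B: 9 semitones over a seventh = diminished.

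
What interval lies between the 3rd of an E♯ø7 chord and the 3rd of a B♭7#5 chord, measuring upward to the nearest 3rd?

E♯ø7 has G♯ as its 3rd, and B♭7#5 has D as its 3rd.
From G♯ to D: 6 semitones over a fifth = diminished.

diminished fifth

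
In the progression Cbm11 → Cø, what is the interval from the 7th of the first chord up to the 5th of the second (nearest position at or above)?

major sixth

Cbm11 has Bbb as its 7th, and Cø has Gb as its 5th.
Counting 6 letters and 9 half steps from Bbb gives a major sixth.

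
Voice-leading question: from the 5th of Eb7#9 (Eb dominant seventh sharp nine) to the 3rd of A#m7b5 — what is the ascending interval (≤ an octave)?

augmented 2nd

The 5th of Eb7#9 (Eb dominant seventh sharp nine) is Bb; the 3rd of A#m7b5 is C#.
2 letter names make it a second; at 3 semitones (a half step wider than major) the quality is augmented.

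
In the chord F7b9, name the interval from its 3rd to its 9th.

diminished 7th

Spelling the chord: F, A, C, Eb, Gb.
3rd = A; 9th = Gb.
7 letter names make it a seventh; at 9 semitones (a whole step narrower than major) the quality is diminished.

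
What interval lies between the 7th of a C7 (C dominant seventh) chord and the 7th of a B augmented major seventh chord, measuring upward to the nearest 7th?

augmented 7th

The 7th of C7 (C dominant seventh) is B♭; the 7th of B augmented major seventh is A♯.
From B♭ to A♯: 12 semitones over a seventh = augmented.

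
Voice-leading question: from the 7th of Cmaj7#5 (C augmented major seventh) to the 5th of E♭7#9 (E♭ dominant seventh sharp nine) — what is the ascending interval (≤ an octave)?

Cmaj7#5 (C augmented major seventh) has B as its 7th, and E♭7#9 (E♭ dominant seventh sharp nine) has B♭ as its 5th.
B up to B♭ is 11 semitones, a half step narrower than a perfect octave, so the interval is diminished.

diminished octave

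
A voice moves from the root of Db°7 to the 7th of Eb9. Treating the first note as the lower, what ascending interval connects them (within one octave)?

perfect unison

The root of Db°7 is Db; the 7th of Eb9 is Db.
From Db to Db is 0 semitones, exactly the perfect unison.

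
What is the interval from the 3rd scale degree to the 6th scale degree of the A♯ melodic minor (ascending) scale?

augmented fourth

The scale runs A♯ B♯ C♯ D♯ E♯ F𝄪 G𝄪.
That puts C♯ below F𝄪.
From C♯ to F𝄪: 6 semitones over a fourth = augmented.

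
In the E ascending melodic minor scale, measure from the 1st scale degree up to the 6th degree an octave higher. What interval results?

E melodic minor: E F♯ G A B C♯ D♯.
The 1st scale degree is E and the 6th scale degree (up an octave) is C♯.
Counting 13 letters and 21 half steps from E gives a major thirteenth.

major 13th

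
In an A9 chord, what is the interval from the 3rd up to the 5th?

minor third

Spelling the chord: A C# E G B.
That puts C# below E.
From C# to E: 3 semitones over a third = minor.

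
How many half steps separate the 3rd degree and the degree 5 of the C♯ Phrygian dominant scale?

3

The scale is C♯ D E♯ F♯ G♯ A B.
E♯ up to G♯ is a minor third — 3 semitones.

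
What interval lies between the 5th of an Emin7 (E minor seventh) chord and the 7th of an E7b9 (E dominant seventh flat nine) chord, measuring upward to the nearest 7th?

minor 3rd

The 5th of Emin7 (E minor seventh) is B; the 7th of E7b9 (E dominant seventh flat nine) is D.
B up to D is 3 semitones, a half step narrower than a major third, so the interval is minor.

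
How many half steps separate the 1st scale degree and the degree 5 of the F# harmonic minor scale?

The scale is F# G# A B C# D E#.
F# up to C# is a perfect fifth — 7 semitones.

7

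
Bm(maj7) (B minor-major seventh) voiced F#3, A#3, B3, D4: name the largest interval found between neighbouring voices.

Adjacent intervals: F#3→A#3 = major third; A#3→B3 = minor second; B3→D4 = minor third.
The largest is F#3 to A#3, a major third (4 semitones).

major third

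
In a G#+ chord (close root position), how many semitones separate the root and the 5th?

G#aug is spelled G#-B#-D##.
G# to D## is an augmented fifth: 8 semitones.

8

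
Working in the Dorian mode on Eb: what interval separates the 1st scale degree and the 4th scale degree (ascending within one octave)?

perfect 4th

The scale runs Eb F Gb Ab Bb C Db.
1st scale degree = Eb; scale degree 4 = Ab.
From Eb to Ab is 5 semitones, exactly the perfect fourth.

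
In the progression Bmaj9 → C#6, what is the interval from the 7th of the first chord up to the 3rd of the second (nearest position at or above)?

perfect 5th

Bmaj9 has A# as its 7th, and C#6 has E# as its 3rd.
A# up to E# spans 5 letter names and 7 semitones — a perfect fifth.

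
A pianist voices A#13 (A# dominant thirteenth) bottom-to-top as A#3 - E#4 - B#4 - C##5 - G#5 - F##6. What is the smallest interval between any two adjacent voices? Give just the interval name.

Adjacent intervals: A#3→E#4 = perfect fifth; E#4→B#4 = perfect fifth; B#4→C##5 = major second; C##5→G#5 = diminished fifth; G#5→F##6 = major seventh.
The smallest is B#4 to C##5, a major second (2 semitones).

M2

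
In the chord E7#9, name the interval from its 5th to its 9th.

The chord tones of E7#9 are E-G♯-B-D-F𝄪.
5th = B; 9th = F𝄪.
5 letter names make it a fifth; at 8 semitones (a half step wider than perfect) the quality is augmented.

A5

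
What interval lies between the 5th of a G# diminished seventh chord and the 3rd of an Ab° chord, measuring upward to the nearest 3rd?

diminished seventh

The 5th of G# diminished seventh is D; the 3rd of Ab° is Cb.
D up to Cb is 9 semitones, a whole step narrower than a major seventh, so the interval is diminished.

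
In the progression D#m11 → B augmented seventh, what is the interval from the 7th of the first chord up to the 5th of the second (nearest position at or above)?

augmented fourth

D#m11 has C# as its 7th, and B augmented seventh has F## as its 5th.
From C# to F##: 6 semitones over a fourth = augmented.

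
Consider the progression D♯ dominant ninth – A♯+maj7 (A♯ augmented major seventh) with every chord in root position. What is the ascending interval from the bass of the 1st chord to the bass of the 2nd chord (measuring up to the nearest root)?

The roots are D♯ and A♯.
Counting 5 letters and 7 half steps from D♯ gives a perfect fifth.

perfect fifth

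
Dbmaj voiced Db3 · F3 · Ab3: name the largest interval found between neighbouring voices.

Adjacent intervals: Db3→F3 = major third; F3→Ab3 = minor third.
The largest is Db3 to F3, a major third (4 semitones).

major third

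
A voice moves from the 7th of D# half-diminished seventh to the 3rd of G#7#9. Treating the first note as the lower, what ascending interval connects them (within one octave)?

major 7th

The 7th of D# half-diminished seventh is C#; the 3rd of G#7#9 is B#.
Counting 7 letters and 11 half steps from C# gives a major seventh.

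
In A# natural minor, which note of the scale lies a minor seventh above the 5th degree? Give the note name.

The scale is A# B# C# D# E# F# G#.
The 5th degree is E#; a minor seventh above that is D# — scale degree 4.

D#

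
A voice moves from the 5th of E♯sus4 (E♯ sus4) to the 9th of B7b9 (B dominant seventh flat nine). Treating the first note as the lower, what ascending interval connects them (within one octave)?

E♯sus4 (E♯ sus4) has B♯ as its 5th, and B7b9 (B dominant seventh flat nine) has C as its 9th.
From B♯ to C: 0 semitones over a second = diminished.

diminished 2nd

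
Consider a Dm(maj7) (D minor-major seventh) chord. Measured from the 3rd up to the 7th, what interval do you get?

DmM7: D, F, A, C♯.
3rd = F; 7th = C♯.
5 letter names make it a fifth; at 8 semitones (a half step wider than perfect) the quality is augmented.

A5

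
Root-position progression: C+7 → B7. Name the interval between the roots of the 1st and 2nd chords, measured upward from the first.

major 7th

The roots are C and B.
Counting 7 letters and 11 half steps from C gives a major seventh.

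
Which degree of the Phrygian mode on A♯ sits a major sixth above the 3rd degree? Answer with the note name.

A#

The scale is A♯ B C♯ D♯ E♯ F♯ G♯.
The 3rd degree is C♯; a major sixth above that is A♯ — scale degree 1.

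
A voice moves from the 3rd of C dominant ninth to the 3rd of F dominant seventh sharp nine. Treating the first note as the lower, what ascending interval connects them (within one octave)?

C dominant ninth has E as its 3rd, and F dominant seventh sharp nine has A as its 3rd.
E up to A spans 4 letter names and 5 semitones — a perfect fourth.

P4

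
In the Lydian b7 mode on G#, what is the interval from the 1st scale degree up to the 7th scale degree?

m7

The scale runs G# A# B# C## D# E# F#.
The 1st scale degree is G# and the 7th degree is F#.
7 letter names make it a seventh; at 10 semitones (a half step narrower than major) the quality is minor.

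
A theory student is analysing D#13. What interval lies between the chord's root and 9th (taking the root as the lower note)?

major ninth

The chord tones of D#13 are D#–F##–A#–C#–E#–B#.
That puts D# below E#.
Counting 9 letters and 14 half steps from D# gives a major ninth.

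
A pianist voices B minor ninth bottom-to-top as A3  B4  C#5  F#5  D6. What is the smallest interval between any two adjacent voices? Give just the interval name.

Adjacent intervals: A3→B4 = major ninth; B4→C#5 = major second; C#5→F#5 = perfect fourth; F#5→D6 = minor sixth.
The smallest is B4 to C#5, a major second (2 semitones).

M2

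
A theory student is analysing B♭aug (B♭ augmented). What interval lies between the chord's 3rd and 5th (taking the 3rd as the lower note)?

M3

B♭+ (B♭ augmented) is spelled B♭, D, F♯.
That puts D below F♯.
Counting 3 letters and 4 half steps from D gives a major third.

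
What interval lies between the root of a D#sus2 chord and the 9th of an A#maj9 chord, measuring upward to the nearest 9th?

The root of D#sus2 is D#; the 9th of A#maj9 is B#.
Counting 6 letters and 9 half steps from D# gives a major sixth.

M6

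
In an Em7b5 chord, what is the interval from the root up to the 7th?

minor 7th

Spelling the chord: E G Bb D.
The root is E and the 7th is D.
7 letter names make it a seventh; at 10 semitones (a half step narrower than major) the quality is minor.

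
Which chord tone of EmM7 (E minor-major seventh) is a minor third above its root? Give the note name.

G

E minor-major seventh is spelled E–G–B–D#.
The root is E. A minor third above E is G.
G is the chord's 3rd.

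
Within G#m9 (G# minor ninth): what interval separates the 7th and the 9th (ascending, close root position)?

major third

Spelling the chord: G#-B-D#-F#-A#.
7th = F#; 9th = A#.
Counting 3 letters and 4 half steps from F# gives a major third.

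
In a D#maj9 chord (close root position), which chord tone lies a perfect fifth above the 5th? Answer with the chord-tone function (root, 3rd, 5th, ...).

9th

The chord tones of D#maj9 are D#-F##-A#-C##-E#.
The 5th is A#. A perfect fifth above A# is E#.
E# is the chord's 9th.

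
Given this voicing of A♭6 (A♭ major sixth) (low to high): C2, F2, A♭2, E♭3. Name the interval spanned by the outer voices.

The outer voices are C2 and E♭3.
C up to E♭ is 15 semitones, a half step narrower than a major tenth, so the interval is minor.

minor 10th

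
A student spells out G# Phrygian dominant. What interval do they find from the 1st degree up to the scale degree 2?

The scale runs G# A B# C# D# E F#.
1st degree = G#; 2nd scale degree = A.
G# up to A is 1 semitone, a half step narrower than a major second, so the interval is minor.

minor second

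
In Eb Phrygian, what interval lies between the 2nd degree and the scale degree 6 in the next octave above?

Spelling Eb Phrygian: Eb Fb Gb Ab Bb Cb Db.
The 2nd degree is Fb and the degree 6 (up an octave) is Cb.
Fb up to Cb spans 12 letter names and 19 semitones — a perfect twelfth.

perfect twelfth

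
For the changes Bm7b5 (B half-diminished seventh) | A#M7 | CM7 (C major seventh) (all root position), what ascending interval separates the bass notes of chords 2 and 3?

diminished third

The roots are A# and C.
A# up to C is 2 semitones, a whole step narrower than a major third, so the interval is diminished.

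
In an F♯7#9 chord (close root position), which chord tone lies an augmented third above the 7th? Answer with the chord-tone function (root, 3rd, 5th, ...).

9th

F♯7#9 is spelled F♯, A♯, C♯, E, G𝄪.
The 7th is E. An augmented third above E is G𝄪.
G𝄪 is the chord's 9th.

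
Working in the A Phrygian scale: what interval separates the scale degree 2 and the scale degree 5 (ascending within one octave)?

A phrygian: A Bb C D E F G.
So we need the interval from Bb up to E.
From Bb to E: 6 semitones over a fourth = augmented.

augmented fourth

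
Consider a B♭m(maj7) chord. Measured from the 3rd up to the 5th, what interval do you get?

major third

Spelling the chord: B♭-D♭-F-A.
That puts D♭ below F.
From D♭ to F is 4 semitones, exactly the major third.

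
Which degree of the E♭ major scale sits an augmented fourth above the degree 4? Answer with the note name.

D

The scale is E♭ F G A♭ B♭ C D.
The degree 4 is A♭; an augmented fourth above that is D — scale degree 7.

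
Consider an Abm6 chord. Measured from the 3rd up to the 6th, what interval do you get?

augmented fourth

Abm6 (Ab minor sixth): Ab, Cb, Eb, F.
That puts Cb below F.
From Cb to F: 6 semitones over a fourth = augmented.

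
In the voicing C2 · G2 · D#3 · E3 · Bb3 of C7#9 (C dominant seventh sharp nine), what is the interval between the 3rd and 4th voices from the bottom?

Those voices are D#3 and E3.
2 letter names make it a second; at 1 semitone (a half step narrower than major) the quality is minor.

minor second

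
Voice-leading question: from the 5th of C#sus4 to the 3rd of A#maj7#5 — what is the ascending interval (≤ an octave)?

C#sus4 has G# as its 5th, and A#maj7#5 has C## as its 3rd.
From G# to C##: 6 semitones over a fourth = augmented.

augmented fourth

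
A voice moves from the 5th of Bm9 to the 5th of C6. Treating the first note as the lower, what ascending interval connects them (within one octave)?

minor second

Bm9 has F# as its 5th, and C6 has G as its 5th.
From F# to G: 1 semitone over a second = minor.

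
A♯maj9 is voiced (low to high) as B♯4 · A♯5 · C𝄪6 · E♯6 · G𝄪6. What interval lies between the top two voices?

major third

Those voices are E♯6 and G𝄪6.
E♯ up to G𝄪 spans 3 letter names and 4 semitones — a major third.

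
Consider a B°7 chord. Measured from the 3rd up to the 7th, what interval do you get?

Spelling the chord: B D F A♭.
3rd = D; 7th = A♭.
From D to A♭: 6 semitones over a fifth = diminished.

diminished fifth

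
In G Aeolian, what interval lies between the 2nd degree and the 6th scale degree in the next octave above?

diminished twelfth

The scale runs G A Bb C D Eb F.
The 2nd degree is A and the scale degree 6 (up an octave) is Eb.
From A to Eb: 18 semitones over a twelfth = diminished.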